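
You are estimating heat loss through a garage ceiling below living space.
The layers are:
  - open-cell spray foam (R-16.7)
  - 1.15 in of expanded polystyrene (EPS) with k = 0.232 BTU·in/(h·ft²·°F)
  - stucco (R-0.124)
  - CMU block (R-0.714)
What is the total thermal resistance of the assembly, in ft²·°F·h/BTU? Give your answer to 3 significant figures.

22.5 ft²·°F·h/BTU

1.15/0.232 = 4.957
R_total = 16.7 + 4.957 + 0.124 + 0.714 = 22.49 ft²·°F·h/BTU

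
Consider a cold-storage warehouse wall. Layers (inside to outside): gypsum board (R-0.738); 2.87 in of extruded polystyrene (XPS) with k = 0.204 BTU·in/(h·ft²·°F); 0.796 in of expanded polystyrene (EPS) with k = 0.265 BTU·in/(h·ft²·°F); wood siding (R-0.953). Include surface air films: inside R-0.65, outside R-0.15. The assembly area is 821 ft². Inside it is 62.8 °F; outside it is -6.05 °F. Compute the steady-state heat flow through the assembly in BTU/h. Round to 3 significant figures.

2890 BTU/h

2.87/0.204 = 14.07
0.796/0.265 = 3.004
R_total = 0.65 + 0.738 + 14.07 + 3.004 + 0.953 + 0.15 = 19.56 ft²·°F·h/BTU
Q = A·ΔT/R = 821 × (62.8 − (-6.05)) / 19.56 = 2889 BTU/h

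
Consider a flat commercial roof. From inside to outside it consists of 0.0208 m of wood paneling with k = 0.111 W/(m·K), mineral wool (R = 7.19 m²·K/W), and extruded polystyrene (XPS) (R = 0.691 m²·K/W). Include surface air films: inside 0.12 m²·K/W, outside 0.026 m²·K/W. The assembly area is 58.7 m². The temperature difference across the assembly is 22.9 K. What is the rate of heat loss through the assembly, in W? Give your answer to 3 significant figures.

164 W

0.0208/0.111 = 0.1874
R_total = 0.12 + 0.1874 + 7.19 + 0.691 + 0.026 = 8.214 m²·K/W
Q = A·ΔT/R = 58.7 × 22.9 / 8.214 = 163.6 W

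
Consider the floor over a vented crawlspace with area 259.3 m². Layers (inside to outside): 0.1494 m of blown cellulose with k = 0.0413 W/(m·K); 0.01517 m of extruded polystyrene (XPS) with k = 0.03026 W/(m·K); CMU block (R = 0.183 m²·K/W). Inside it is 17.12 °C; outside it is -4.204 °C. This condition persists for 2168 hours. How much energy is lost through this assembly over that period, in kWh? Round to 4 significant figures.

0.1494/0.0413 = 3.6174
0.01517/0.03026 = 0.50132
R_total = 3.6174 + 0.50132 + 0.183 = 4.3018 m²·K/W
Q = 259.3 × (17.12 − (-4.204)) / 4.3018 = 1285.4 W
E = 1285.4 W × 2168 h / 1000 = 2786.7 kWh

2787 kWh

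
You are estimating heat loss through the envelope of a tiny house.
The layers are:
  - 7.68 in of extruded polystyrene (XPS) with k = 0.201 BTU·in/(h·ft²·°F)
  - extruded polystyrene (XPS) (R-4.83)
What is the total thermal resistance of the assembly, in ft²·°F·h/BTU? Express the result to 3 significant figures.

7.68/0.201 = 38.21
R_total = 38.21 + 4.83 = 43.04 ft²·°F·h/BTU

43.0 ft²·°F·h/BTU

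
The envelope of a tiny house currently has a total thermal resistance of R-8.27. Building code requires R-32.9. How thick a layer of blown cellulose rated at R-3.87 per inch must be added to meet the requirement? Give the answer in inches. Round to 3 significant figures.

6.36 in

ΔR = 32.9 − 8.27 = 24.63 ft²·°F·h/BTU
L = ΔR / (R/in) = 24.63/3.87 = 6.364 in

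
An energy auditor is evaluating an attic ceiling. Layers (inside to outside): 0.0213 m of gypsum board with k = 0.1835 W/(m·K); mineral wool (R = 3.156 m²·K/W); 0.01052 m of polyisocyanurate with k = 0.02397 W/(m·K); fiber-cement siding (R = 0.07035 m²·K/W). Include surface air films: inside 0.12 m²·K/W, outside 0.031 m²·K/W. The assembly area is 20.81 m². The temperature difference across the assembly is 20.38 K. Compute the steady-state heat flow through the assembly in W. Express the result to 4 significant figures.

0.0213/0.1835 = 0.11608
0.01052/0.02397 = 0.43888
R_total = 0.12 + 0.11608 + 3.156 + 0.43888 + 0.07035 + 0.031 = 3.9323 m²·K/W
Q = A·ΔT/R = 20.81 × 20.38 / 3.9323 = 107.85 W

107.9 W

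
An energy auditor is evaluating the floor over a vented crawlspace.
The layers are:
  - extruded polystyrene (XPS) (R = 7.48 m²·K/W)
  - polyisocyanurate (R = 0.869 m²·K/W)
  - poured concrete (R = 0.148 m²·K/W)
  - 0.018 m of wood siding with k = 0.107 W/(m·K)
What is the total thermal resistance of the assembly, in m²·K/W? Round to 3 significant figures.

8.67 m²·K/W

0.018/0.107 = 0.1682
R_total = 7.48 + 0.869 + 0.148 + 0.1682 = 8.665 m²·K/W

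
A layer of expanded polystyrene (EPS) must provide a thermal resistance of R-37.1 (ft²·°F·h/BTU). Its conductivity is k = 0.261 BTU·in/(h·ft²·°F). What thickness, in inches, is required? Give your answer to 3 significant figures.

L = R × k = 37.1 × 0.261 = 9.683 in

9.68 in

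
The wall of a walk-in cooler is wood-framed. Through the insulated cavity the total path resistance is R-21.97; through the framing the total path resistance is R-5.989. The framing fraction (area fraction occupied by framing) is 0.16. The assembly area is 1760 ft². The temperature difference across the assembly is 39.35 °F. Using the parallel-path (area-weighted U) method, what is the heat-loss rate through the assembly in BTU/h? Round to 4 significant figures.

U_eff = 0.84/21.97 + 0.16/5.989 = 0.038234 + 0.026716 = 0.06495
R_eff = 1/U_eff = 15.397 ft²·°F·h/BTU
Q = 1760 × 39.35 / 15.397 = 4498.1 BTU/h

4498 BTU/h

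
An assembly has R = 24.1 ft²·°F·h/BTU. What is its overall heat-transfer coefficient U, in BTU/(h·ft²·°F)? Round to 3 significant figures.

0.0415 BTU/(h·ft²·°F)

U = 1/R = 1/24.1 = 0.04149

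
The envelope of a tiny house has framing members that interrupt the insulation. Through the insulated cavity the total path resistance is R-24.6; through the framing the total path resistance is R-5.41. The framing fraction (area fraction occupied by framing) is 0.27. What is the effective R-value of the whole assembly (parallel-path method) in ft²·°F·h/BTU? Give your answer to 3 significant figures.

U_eff = 0.73/24.6 + 0.27/5.41 = 0.02967 + 0.04991 = 0.07958
R_eff = 1/U_eff = 12.57 ft²·°F·h/BTU

12.6 ft²·°F·h/BTU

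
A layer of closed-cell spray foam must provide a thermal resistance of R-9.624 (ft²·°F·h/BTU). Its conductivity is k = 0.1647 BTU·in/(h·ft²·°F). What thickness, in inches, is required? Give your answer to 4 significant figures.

1.585 in

L = R × k = 9.624 × 0.1647 = 1.5851 in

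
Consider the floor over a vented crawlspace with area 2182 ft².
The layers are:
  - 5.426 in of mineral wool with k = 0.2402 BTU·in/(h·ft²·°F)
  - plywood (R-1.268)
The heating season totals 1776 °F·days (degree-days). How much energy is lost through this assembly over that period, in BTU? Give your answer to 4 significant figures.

5.426/0.2402 = 22.59
R_total = 22.59 + 1.268 = 23.858 ft²·°F·h/BTU
E = A × HDD × 24 / R = 2182 × 1776 × 24 / 23.858 = 3898400 BTU

3898000 BTU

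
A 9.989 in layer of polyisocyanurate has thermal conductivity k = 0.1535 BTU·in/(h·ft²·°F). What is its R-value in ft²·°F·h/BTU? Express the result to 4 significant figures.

R = L/k = 9.989/0.1535 = 65.075 ft²·°F·h/BTU

65.07 ft²·°F·h/BTU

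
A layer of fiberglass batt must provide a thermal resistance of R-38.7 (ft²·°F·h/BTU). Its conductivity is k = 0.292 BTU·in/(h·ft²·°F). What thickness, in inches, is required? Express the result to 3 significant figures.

L = R × k = 38.7 × 0.292 = 11.3 in

11.3 in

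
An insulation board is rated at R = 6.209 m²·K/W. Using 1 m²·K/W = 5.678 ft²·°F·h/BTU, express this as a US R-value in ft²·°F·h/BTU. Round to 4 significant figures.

R_US = 6.209 × 5.678 = 35.255

35.25 ft²·°F·h/BTU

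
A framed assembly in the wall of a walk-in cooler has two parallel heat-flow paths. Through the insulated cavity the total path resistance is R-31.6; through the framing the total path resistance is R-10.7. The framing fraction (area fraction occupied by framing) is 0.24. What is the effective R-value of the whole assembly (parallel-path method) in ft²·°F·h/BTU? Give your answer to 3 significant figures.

U_eff = 0.76/31.6 + 0.24/10.7 = 0.02405 + 0.02243 = 0.04648
R_eff = 1/U_eff = 21.51 ft²·°F·h/BTU

21.5 ft²·°F·h/BTU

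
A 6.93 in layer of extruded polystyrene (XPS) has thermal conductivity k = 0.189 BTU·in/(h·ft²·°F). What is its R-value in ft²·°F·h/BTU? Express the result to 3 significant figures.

36.7 ft²·°F·h/BTU

R = L/k = 6.93/0.189 = 36.67 ft²·°F·h/BTU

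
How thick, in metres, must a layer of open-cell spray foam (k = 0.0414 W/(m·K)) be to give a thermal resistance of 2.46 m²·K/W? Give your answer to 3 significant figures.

0.102 m

L = R·k = 2.46 × 0.0414 = 0.1018 m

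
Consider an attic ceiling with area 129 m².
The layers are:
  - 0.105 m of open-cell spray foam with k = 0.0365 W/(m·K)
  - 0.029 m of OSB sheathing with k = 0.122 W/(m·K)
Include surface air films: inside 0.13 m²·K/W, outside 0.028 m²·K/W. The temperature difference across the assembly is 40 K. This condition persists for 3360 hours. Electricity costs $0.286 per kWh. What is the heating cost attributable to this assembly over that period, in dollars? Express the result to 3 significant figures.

1520 dollars

0.105/0.0365 = 2.877
0.029/0.122 = 0.2377
R_total = 0.13 + 2.877 + 0.2377 + 0.028 = 3.272 m²·K/W
Q = 129 × 40 / 3.272 = 1577 W
E = 1577 W × 3360 h / 1000 = 5298 kWh
Cost = 5298 × 0.286 = $1515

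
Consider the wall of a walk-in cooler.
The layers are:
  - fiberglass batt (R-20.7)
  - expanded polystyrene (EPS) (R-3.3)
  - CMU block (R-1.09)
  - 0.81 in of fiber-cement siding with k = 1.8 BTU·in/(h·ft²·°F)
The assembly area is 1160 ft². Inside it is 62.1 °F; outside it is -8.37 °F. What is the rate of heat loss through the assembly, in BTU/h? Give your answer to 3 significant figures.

3200 BTU/h

0.81/1.8 = 0.45
R_total = 20.7 + 3.3 + 1.09 + 0.45 = 25.54 ft²·°F·h/BTU
Q = A·ΔT/R = 1160 × (62.1 − (-8.37)) / 25.54 = 3201 BTU/h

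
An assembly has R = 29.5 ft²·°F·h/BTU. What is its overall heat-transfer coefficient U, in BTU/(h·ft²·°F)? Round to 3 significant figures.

U = 1/R = 1/29.5 = 0.0339

0.0339 BTU/(h·ft²·°F)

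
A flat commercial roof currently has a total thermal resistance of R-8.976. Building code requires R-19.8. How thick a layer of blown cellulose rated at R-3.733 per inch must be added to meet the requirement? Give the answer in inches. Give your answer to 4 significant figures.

2.900 in

ΔR = 19.8 − 8.976 = 10.824 ft²·°F·h/BTU
L = ΔR / (R/in) = 10.824/3.733 = 2.8995 in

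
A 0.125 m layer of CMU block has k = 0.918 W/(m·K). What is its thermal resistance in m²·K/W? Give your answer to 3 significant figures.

0.136 m²·K/W

R = L/k = 0.125/0.918 = 0.1362 m²·K/W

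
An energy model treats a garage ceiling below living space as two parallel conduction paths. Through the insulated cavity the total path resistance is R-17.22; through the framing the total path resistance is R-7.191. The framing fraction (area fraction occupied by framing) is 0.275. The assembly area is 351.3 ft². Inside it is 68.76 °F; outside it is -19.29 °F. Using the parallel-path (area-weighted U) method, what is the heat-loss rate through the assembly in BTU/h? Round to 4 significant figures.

2485 BTU/h

U_eff = 0.725/17.22 + 0.275/7.191 = 0.042102 + 0.038242 = 0.080344
R_eff = 1/U_eff = 12.446 ft²·°F·h/BTU
Q = 351.3 × (68.76 − (-19.29)) / 12.446 = 2485.2 BTU/h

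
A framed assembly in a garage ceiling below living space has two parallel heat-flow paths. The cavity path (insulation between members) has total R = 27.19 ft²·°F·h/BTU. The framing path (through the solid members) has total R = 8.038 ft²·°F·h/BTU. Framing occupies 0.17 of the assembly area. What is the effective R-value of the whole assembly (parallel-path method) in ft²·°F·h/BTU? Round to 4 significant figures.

19.35 ft²·°F·h/BTU

U_eff = 0.83/27.19 + 0.17/8.038 = 0.030526 + 0.02115 = 0.051675
R_eff = 1/U_eff = 19.352 ft²·°F·h/BTU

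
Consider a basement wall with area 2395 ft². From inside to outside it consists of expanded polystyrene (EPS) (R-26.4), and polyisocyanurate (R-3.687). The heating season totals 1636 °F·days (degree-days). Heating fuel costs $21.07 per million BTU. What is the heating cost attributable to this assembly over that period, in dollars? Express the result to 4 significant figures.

R_total = 26.4 + 3.687 = 30.087 ft²·°F·h/BTU
E = A × HDD × 24 / R = 2395 × 1636 × 24 / 30.087 = 3125500 BTU
Cost = 3125500/10⁶ × 21.07 = $65.855

65.85 dollars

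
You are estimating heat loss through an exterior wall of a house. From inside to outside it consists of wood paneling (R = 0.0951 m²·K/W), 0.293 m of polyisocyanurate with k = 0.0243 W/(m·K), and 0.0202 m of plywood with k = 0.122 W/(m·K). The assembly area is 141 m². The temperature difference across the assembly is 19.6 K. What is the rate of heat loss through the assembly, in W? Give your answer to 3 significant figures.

0.293/0.0243 = 12.06
0.0202/0.122 = 0.1656
R_total = 0.0951 + 12.06 + 0.1656 = 12.32 m²·K/W
Q = A·ΔT/R = 141 × 19.6 / 12.32 = 224.3 W

224 W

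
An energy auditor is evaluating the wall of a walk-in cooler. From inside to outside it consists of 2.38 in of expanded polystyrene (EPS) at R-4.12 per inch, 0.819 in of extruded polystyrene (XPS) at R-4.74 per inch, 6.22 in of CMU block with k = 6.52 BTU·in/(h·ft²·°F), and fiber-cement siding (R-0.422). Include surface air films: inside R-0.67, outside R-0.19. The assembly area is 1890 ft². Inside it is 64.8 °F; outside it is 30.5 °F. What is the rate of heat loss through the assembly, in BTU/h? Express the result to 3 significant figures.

4070 BTU/h

2.38 × 4.12 = 9.806
0.819 × 4.74 = 3.882
6.22/6.52 = 0.954
R_total = 0.67 + 9.806 + 3.882 + 0.954 + 0.422 + 0.19 = 15.92 ft²·°F·h/BTU
Q = A·ΔT/R = 1890 × (64.8 − 30.5) / 15.92 = 4071 BTU/h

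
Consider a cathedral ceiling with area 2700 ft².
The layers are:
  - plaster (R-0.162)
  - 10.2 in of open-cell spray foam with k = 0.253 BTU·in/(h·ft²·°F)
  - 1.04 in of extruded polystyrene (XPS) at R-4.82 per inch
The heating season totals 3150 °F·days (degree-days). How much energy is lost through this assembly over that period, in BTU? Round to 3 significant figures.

4490000 BTU

10.2/0.253 = 40.32
1.04 × 4.82 = 5.013
R_total = 0.162 + 40.32 + 5.013 = 45.49 ft²·°F·h/BTU
E = A × HDD × 24 / R = 2700 × 3150 × 24 / 45.49 = 4487000 BTU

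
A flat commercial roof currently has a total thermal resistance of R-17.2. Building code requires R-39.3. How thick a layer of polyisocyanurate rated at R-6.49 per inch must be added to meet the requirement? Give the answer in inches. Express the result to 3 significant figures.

ΔR = 39.3 − 17.2 = 22.1 ft²·°F·h/BTU
L = ΔR / (R/in) = 22.1/6.49 = 3.405 in

3.41 in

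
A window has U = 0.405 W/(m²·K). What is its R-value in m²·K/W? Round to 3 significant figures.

R = 1/U = 1/0.405 = 2.469

2.47 m²·K/W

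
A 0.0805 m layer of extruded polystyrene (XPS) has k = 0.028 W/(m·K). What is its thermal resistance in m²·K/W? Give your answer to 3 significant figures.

R = L/k = 0.0805/0.028 = 2.875 m²·K/W

2.88 m²·K/W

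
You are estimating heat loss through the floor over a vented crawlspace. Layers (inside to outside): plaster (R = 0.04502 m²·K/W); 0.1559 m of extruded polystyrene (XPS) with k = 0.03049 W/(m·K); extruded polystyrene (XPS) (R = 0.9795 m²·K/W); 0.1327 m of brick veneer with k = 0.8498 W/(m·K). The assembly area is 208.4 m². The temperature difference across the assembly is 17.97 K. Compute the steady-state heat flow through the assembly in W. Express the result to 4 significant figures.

595.0 W

0.1559/0.03049 = 5.1132
0.1327/0.8498 = 0.15615
R_total = 0.04502 + 5.1132 + 0.9795 + 0.15615 = 6.2938 m²·K/W
Q = A·ΔT/R = 208.4 × 17.97 / 6.2938 = 595.02 W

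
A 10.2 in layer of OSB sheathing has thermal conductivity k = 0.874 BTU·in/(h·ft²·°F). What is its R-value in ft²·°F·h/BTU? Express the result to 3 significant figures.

11.7 ft²·°F·h/BTU

R = L/k = 10.2/0.874 = 11.67 ft²·°F·h/BTU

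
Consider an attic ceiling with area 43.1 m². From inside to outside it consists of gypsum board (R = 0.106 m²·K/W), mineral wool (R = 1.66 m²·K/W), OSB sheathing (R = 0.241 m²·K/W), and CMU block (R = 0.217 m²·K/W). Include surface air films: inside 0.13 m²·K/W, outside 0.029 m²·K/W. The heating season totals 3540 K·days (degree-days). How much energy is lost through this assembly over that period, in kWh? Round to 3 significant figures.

R_total = 0.13 + 0.106 + 1.66 + 0.241 + 0.217 + 0.029 = 2.383 m²·K/W
E = A × HDD × 24 / R / 1000 = 43.1 × 3540 × 24 / 2.383 / 1000 = 1537 kWh

1540 kWh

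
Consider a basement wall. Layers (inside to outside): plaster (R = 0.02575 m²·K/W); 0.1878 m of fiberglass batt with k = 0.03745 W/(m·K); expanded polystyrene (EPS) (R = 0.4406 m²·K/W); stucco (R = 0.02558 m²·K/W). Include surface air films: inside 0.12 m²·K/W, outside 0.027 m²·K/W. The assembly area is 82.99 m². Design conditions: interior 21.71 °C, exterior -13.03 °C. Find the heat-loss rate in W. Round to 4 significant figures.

510.0 W

0.1878/0.03745 = 5.0147
R_total = 0.12 + 0.02575 + 5.0147 + 0.4406 + 0.02558 + 0.027 = 5.6536 m²·K/W
Q = A·ΔT/R = 82.99 × (21.71 − (-13.03)) / 5.6536 = 509.95 W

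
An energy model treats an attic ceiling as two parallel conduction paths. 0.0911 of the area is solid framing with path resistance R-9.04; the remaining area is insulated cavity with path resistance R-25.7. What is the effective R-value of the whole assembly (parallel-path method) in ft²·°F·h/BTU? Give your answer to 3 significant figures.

22.0 ft²·°F·h/BTU

U_eff = 0.9089/25.7 + 0.0911/9.04 = 0.03537 + 0.01008 = 0.04544
R_eff = 1/U_eff = 22.01 ft²·°F·h/BTU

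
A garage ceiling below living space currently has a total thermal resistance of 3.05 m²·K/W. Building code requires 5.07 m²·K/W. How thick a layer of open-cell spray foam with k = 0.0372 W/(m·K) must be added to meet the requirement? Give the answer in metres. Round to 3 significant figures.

0.0751 m

ΔR = 5.07 − 3.05 = 2.02 m²·K/W
L = ΔR × k = 2.02 × 0.0372 = 0.07514 m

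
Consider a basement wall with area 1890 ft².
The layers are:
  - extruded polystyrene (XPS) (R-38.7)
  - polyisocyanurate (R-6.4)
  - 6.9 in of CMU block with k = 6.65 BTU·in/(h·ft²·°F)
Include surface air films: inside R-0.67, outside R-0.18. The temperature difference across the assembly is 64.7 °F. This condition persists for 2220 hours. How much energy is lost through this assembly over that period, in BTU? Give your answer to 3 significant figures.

5780000 BTU

6.9/6.65 = 1.038
R_total = 0.67 + 38.7 + 6.4 + 1.038 + 0.18 = 46.99 ft²·°F·h/BTU
Q = 1890 × 64.7 / 46.99 = 2602 BTU/h
E = 2602 × 2220 = 5777000 BTU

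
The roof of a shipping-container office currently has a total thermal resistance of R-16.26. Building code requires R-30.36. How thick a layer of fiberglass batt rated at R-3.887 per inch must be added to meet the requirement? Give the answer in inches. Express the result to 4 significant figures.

3.627 in

ΔR = 30.36 − 16.26 = 14.1 ft²·°F·h/BTU
L = ΔR / (R/in) = 14.1/3.887 = 3.6275 in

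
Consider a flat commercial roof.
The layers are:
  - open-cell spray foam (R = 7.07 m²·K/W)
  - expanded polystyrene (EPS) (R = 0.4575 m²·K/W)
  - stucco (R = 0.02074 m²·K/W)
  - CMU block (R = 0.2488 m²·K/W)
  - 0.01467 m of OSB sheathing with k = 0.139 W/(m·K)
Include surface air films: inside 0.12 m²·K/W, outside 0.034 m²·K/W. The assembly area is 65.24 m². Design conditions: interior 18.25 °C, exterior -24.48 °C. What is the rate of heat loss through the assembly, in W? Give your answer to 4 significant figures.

346.0 W

0.01467/0.139 = 0.10554
R_total = 0.12 + 7.07 + 0.4575 + 0.02074 + 0.2488 + 0.10554 + 0.034 = 8.0566 m²·K/W
Q = A·ΔT/R = 65.24 × (18.25 − (-24.48)) / 8.0566 = 346.02 W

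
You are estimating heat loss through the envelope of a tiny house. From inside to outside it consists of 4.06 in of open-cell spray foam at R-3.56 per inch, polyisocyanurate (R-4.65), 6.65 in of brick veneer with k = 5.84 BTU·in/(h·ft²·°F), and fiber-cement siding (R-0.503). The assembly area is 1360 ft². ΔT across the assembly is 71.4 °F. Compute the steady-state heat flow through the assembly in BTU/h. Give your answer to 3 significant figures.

4680 BTU/h

4.06 × 3.56 = 14.45
6.65/5.84 = 1.139
R_total = 14.45 + 4.65 + 1.139 + 0.503 = 20.75 ft²·°F·h/BTU
Q = A·ΔT/R = 1360 × 71.4 / 20.75 = 4681 BTU/h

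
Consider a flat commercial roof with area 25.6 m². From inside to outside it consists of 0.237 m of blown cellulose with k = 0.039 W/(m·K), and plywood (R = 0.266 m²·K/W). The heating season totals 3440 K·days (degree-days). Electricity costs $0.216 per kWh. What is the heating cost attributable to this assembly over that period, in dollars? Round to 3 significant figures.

0.237/0.039 = 6.077
R_total = 6.077 + 0.266 = 6.343 m²·K/W
E = A × HDD × 24 / R / 1000 = 25.6 × 3440 × 24 / 6.343 / 1000 = 333.2 kWh
Cost = 333.2 × 0.216 = $71.97

72.0 dollars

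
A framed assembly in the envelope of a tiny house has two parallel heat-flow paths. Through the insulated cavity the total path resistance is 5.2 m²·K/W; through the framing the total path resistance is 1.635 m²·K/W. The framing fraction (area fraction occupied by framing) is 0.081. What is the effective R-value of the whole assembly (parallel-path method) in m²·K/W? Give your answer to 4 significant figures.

4.419 m²·K/W

U_eff = 0.919/5.2 + 0.081/1.635 = 0.17673 + 0.049541 = 0.22627
R_eff = 1/U_eff = 4.4195 m²·K/W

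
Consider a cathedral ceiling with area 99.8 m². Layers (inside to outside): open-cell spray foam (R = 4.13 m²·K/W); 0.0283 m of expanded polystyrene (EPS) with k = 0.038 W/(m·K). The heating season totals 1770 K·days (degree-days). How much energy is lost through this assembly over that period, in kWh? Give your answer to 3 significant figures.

0.0283/0.038 = 0.7447
R_total = 4.13 + 0.7447 = 4.875 m²·K/W
E = A × HDD × 24 / R / 1000 = 99.8 × 1770 × 24 / 4.875 / 1000 = 869.7 kWh

870 kWh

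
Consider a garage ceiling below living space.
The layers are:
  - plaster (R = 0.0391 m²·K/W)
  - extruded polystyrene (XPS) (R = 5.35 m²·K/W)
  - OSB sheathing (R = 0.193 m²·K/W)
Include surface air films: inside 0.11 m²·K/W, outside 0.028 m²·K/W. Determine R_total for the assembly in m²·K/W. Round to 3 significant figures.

R_total = 0.11 + 0.0391 + 5.35 + 0.193 + 0.028 = 5.72 m²·K/W

5.72 m²·K/W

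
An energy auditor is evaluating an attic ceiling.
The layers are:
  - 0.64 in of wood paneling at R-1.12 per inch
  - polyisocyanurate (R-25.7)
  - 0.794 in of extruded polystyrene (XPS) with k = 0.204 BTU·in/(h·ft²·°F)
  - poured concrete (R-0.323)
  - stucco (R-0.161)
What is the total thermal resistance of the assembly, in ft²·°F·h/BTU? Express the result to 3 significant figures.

0.64 × 1.12 = 0.7168
0.794/0.204 = 3.892
R_total = 0.7168 + 25.7 + 3.892 + 0.323 + 0.161 = 30.79 ft²·°F·h/BTU

30.8 ft²·°F·h/BTU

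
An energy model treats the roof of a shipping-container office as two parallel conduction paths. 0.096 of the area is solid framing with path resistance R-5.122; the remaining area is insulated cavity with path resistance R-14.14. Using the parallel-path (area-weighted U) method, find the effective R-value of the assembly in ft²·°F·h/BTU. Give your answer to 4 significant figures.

U_eff = 0.904/14.14 + 0.096/5.122 = 0.063932 + 0.018743 = 0.082675
R_eff = 1/U_eff = 12.096 ft²·°F·h/BTU

12.10 ft²·°F·h/BTU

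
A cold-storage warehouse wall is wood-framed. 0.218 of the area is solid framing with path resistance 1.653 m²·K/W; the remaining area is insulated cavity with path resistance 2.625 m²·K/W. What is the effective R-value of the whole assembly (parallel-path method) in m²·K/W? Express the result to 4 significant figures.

U_eff = 0.782/2.625 + 0.218/1.653 = 0.2979 + 0.13188 = 0.42979
R_eff = 1/U_eff = 2.3267 m²·K/W

2.327 m²·K/W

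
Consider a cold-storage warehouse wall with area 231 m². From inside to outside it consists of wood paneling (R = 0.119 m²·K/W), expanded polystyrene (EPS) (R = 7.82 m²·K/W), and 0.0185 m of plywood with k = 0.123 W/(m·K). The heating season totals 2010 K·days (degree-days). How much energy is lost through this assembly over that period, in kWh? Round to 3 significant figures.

0.0185/0.123 = 0.1504
R_total = 0.119 + 7.82 + 0.1504 = 8.089 m²·K/W
E = A × HDD × 24 / R / 1000 = 231 × 2010 × 24 / 8.089 / 1000 = 1378 kWh

1380 kWh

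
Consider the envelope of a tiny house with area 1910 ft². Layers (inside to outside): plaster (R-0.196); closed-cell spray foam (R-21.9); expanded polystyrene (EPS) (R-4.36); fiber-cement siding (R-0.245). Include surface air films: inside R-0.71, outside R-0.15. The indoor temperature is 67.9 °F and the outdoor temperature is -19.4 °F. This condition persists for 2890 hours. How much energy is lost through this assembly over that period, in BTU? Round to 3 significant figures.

17500000 BTU

R_total = 0.71 + 0.196 + 21.9 + 4.36 + 0.245 + 0.15 = 27.56 ft²·°F·h/BTU
Q = 1910 × (67.9 − (-19.4)) / 27.56 = 6050 BTU/h
E = 6050 × 2890 = 17480000 BTU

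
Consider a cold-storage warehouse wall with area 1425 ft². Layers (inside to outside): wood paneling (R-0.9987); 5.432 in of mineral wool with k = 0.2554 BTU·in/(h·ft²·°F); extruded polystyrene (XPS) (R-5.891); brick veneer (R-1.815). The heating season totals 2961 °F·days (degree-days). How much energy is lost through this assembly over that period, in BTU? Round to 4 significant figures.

5.432/0.2554 = 21.269
R_total = 0.9987 + 21.269 + 5.891 + 1.815 = 29.973 ft²·°F·h/BTU
E = A × HDD × 24 / R = 1425 × 2961 × 24 / 29.973 = 3378500 BTU

3379000 BTU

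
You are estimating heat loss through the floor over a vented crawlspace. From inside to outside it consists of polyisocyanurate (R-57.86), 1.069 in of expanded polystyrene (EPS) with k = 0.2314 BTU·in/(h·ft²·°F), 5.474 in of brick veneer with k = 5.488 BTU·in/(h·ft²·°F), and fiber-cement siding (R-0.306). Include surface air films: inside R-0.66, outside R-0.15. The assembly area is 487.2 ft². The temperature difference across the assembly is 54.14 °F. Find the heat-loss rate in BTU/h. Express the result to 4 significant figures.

1.069/0.2314 = 4.6197
5.474/5.488 = 0.99745
R_total = 0.66 + 57.86 + 4.6197 + 0.99745 + 0.306 + 0.15 = 64.593 ft²·°F·h/BTU
Q = A·ΔT/R = 487.2 × 54.14 / 64.593 = 408.36 BTU/h

408.4 BTU/h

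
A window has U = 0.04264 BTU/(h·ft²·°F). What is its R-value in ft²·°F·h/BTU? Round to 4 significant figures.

R = 1/U = 1/0.04264 = 23.452

23.45 ft²·°F·h/BTU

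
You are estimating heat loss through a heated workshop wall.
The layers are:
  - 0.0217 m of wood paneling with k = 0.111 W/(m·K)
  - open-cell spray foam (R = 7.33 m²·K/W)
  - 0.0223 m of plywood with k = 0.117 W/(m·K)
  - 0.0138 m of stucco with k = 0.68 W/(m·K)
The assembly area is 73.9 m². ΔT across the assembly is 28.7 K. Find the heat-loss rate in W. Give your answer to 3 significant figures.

0.0217/0.111 = 0.1955
0.0223/0.117 = 0.1906
0.0138/0.68 = 0.02029
R_total = 0.1955 + 7.33 + 0.1906 + 0.02029 = 7.736 m²·K/W
Q = A·ΔT/R = 73.9 × 28.7 / 7.736 = 274.1 W

274 W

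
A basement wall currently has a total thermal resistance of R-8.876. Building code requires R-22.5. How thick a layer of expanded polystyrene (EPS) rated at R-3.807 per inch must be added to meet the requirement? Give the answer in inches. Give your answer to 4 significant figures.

ΔR = 22.5 − 8.876 = 13.624 ft²·°F·h/BTU
L = ΔR / (R/in) = 13.624/3.807 = 3.5787 in

3.579 in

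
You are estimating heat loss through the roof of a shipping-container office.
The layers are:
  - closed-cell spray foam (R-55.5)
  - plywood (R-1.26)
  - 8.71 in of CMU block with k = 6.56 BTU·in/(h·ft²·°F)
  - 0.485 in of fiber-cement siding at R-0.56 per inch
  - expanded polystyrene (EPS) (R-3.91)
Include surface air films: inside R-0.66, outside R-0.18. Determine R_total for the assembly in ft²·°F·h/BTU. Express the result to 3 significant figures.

63.1 ft²·°F·h/BTU

8.71/6.56 = 1.328
0.485 × 0.56 = 0.2716
R_total = 0.66 + 55.5 + 1.26 + 1.328 + 0.2716 + 3.91 + 0.18 = 63.11 ft²·°F·h/BTU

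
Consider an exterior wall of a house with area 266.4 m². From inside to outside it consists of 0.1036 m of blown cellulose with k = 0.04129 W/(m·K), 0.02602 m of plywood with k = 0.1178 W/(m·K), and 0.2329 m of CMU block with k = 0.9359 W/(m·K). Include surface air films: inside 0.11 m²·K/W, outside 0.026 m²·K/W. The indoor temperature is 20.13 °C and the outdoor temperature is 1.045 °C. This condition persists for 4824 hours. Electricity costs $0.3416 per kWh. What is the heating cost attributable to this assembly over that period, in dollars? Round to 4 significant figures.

2690 dollars

0.1036/0.04129 = 2.5091
0.02602/0.1178 = 0.22088
0.2329/0.9359 = 0.24885
R_total = 0.11 + 2.5091 + 0.22088 + 0.24885 + 0.026 = 3.1148 m²·K/W
Q = 266.4 × (20.13 − 1.045) / 3.1148 = 1632.3 W
E = 1632.3 W × 4824 h / 1000 = 7874.1 kWh
Cost = 7874.1 × 0.3416 = $2689.8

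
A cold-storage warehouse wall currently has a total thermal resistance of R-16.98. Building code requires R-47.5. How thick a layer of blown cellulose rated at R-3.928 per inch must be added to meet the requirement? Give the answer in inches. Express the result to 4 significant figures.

ΔR = 47.5 − 16.98 = 30.52 ft²·°F·h/BTU
L = ΔR / (R/in) = 30.52/3.928 = 7.7699 in

7.770 in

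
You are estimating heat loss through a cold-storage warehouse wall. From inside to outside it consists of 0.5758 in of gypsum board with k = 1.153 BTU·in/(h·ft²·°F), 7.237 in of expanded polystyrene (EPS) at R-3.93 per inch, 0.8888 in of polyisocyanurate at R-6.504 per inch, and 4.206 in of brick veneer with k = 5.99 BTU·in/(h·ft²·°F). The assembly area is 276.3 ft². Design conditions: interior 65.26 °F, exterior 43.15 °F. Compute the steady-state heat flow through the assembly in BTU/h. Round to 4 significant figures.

172.5 BTU/h

0.5758/1.153 = 0.49939
7.237 × 3.93 = 28.441
0.8888 × 6.504 = 5.7808
4.206/5.99 = 0.70217
R_total = 0.49939 + 28.441 + 5.7808 + 0.70217 = 35.424 ft²·°F·h/BTU
Q = A·ΔT/R = 276.3 × (65.26 − 43.15) / 35.424 = 172.45 BTU/h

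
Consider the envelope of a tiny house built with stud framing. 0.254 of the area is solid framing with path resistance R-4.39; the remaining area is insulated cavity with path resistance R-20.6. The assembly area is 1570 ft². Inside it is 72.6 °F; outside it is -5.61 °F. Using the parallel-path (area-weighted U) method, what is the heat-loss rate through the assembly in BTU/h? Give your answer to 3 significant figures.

11600 BTU/h

U_eff = 0.746/20.6 + 0.254/4.39 = 0.03621 + 0.05786 = 0.09407
R_eff = 1/U_eff = 10.63 ft²·°F·h/BTU
Q = 1570 × (72.6 − (-5.61)) / 10.63 = 11550 BTU/h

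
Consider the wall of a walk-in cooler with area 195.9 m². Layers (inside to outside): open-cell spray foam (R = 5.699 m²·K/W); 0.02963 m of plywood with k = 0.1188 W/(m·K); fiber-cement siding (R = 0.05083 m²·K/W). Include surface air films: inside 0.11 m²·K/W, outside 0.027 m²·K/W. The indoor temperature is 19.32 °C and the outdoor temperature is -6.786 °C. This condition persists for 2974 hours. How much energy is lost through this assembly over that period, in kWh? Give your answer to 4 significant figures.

2479 kWh

0.02963/0.1188 = 0.24941
R_total = 0.11 + 5.699 + 0.24941 + 0.05083 + 0.027 = 6.1362 m²·K/W
Q = 195.9 × (19.32 − (-6.786)) / 6.1362 = 833.44 W
E = 833.44 W × 2974 h / 1000 = 2478.6 kWh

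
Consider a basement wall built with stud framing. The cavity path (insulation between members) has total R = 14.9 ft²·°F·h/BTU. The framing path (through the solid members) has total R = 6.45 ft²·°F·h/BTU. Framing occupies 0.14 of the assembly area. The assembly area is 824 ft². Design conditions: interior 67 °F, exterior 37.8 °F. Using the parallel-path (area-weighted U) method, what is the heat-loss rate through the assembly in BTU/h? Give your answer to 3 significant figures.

U_eff = 0.86/14.9 + 0.14/6.45 = 0.05772 + 0.02171 = 0.07942
R_eff = 1/U_eff = 12.59 ft²·°F·h/BTU
Q = 824 × (67 − 37.8) / 12.59 = 1911 BTU/h

1910 BTU/h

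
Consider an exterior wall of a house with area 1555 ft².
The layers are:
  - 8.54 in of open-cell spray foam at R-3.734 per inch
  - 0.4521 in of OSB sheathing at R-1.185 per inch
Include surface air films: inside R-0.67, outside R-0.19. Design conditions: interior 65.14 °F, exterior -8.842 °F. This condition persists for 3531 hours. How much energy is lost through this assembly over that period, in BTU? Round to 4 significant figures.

12200000 BTU

8.54 × 3.734 = 31.888
0.4521 × 1.185 = 0.53574
R_total = 0.67 + 31.888 + 0.53574 + 0.19 = 33.284 ft²·°F·h/BTU
Q = 1555 × (65.14 − (-8.842)) / 33.284 = 3456.4 BTU/h
E = 3456.4 × 3531 = 12204000 BTU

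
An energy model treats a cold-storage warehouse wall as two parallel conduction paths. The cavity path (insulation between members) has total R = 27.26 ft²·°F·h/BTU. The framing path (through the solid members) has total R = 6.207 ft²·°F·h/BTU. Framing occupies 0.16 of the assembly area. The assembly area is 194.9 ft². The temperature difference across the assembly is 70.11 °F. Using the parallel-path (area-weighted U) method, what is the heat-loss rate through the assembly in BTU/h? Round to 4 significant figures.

U_eff = 0.84/27.26 + 0.16/6.207 = 0.030814 + 0.025777 = 0.056592
R_eff = 1/U_eff = 17.67 ft²·°F·h/BTU
Q = 194.9 × 70.11 / 17.67 = 773.29 BTU/h

773.3 BTU/h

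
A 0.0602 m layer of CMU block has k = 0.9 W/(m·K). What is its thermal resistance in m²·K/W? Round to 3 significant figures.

0.0669 m²·K/W

R = L/k = 0.0602/0.9 = 0.06689 m²·K/W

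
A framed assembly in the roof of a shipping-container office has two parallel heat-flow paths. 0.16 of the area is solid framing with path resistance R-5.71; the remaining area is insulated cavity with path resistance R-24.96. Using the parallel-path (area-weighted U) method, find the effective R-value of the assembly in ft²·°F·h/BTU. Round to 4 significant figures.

16.21 ft²·°F·h/BTU

U_eff = 0.84/24.96 + 0.16/5.71 = 0.033654 + 0.028021 = 0.061675
R_eff = 1/U_eff = 16.214 ft²·°F·h/BTU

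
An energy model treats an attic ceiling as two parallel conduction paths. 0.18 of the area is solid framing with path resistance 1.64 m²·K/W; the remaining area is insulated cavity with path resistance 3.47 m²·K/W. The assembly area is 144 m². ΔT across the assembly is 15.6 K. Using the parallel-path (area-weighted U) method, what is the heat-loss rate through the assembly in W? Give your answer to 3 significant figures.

777 W

U_eff = 0.82/3.47 + 0.18/1.64 = 0.2363 + 0.1098 = 0.3461
R_eff = 1/U_eff = 2.89 m²·K/W
Q = 144 × 15.6 / 2.89 = 777.4 W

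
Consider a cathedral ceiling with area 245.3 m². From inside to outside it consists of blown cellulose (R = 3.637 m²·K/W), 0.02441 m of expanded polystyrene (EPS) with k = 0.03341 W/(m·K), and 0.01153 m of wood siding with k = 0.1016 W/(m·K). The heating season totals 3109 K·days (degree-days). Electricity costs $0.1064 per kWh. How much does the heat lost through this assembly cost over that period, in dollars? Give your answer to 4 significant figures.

0.02441/0.03341 = 0.73062
0.01153/0.1016 = 0.11348
R_total = 3.637 + 0.73062 + 0.11348 = 4.4811 m²·K/W
E = A × HDD × 24 / R / 1000 = 245.3 × 3109 × 24 / 4.4811 / 1000 = 4084.6 kWh
Cost = 4084.6 × 0.1064 = $434.6

434.6 dollars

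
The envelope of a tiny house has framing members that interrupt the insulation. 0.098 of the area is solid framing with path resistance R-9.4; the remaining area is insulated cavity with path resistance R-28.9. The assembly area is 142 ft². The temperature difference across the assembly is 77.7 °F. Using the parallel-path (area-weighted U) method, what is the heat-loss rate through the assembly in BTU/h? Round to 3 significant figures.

U_eff = 0.902/28.9 + 0.098/9.4 = 0.03121 + 0.01043 = 0.04164
R_eff = 1/U_eff = 24.02 ft²·°F·h/BTU
Q = 142 × 77.7 / 24.02 = 459.4 BTU/h

459 BTU/h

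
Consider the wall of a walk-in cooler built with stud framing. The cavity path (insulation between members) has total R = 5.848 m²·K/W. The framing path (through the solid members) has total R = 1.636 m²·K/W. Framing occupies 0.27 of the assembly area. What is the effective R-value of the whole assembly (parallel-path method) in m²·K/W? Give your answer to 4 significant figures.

3.450 m²·K/W

U_eff = 0.73/5.848 + 0.27/1.636 = 0.12483 + 0.16504 = 0.28987
R_eff = 1/U_eff = 3.4499 m²·K/W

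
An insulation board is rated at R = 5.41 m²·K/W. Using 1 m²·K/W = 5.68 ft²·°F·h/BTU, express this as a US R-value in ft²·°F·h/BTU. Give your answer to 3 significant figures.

R_US = 5.41 × 5.68 = 30.73

30.7 ft²·°F·h/BTU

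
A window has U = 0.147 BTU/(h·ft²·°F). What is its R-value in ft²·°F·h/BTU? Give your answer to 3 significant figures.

R = 1/U = 1/0.147 = 6.803

6.80 ft²·°F·h/BTU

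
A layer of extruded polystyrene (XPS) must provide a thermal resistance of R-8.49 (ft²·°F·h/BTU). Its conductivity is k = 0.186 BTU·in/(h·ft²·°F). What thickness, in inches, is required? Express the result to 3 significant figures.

1.58 in

L = R × k = 8.49 × 0.186 = 1.579 in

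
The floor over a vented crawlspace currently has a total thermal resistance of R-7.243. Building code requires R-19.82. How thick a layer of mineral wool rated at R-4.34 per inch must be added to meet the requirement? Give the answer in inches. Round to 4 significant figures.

2.898 in

ΔR = 19.82 − 7.243 = 12.577 ft²·°F·h/BTU
L = ΔR / (R/in) = 12.577/4.34 = 2.8979 in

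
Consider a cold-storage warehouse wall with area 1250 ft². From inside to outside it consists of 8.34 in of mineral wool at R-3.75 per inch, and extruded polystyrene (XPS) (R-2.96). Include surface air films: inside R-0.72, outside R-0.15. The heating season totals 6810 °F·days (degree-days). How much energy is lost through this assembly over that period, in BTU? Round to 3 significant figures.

5820000 BTU

8.34 × 3.75 = 31.27
R_total = 0.72 + 31.27 + 2.96 + 0.15 = 35.1 ft²·°F·h/BTU
E = A × HDD × 24 / R = 1250 × 6810 × 24 / 35.1 = 5820000 BTU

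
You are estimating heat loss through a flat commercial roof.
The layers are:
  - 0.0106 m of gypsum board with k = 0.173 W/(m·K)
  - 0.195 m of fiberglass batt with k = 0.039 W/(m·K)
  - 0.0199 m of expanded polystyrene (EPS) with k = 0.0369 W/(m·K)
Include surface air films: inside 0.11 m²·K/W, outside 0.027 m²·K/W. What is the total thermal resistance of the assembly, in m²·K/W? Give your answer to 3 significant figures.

5.74 m²·K/W

0.0106/0.173 = 0.06127
0.195/0.039 = 5
0.0199/0.0369 = 0.5393
R_total = 0.11 + 0.06127 + 5 + 0.5393 + 0.027 = 5.738 m²·K/W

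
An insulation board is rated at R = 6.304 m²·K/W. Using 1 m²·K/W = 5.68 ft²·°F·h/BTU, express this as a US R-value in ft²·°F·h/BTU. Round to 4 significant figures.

35.81 ft²·°F·h/BTU

R_US = 6.304 × 5.68 = 35.807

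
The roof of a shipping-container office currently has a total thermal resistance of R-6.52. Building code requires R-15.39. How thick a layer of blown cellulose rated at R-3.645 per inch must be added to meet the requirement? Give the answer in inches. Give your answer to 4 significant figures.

ΔR = 15.39 − 6.52 = 8.87 ft²·°F·h/BTU
L = ΔR / (R/in) = 8.87/3.645 = 2.4335 in

2.433 in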